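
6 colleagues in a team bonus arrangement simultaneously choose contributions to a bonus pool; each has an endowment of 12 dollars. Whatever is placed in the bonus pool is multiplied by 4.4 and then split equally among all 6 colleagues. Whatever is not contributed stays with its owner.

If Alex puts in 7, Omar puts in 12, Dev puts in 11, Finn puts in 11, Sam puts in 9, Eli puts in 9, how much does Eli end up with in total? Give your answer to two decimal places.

46.27 dollars

Total contributed: 7 + 12 + 11 + 11 + 9 + 9 = 59.
Each receives 4.4 × 59 / 6 = 43.27 from the bonus pool.
Eli keeps 12 − 9 = 3, so Eli's payoff is 3 + 43.27 = 46.27.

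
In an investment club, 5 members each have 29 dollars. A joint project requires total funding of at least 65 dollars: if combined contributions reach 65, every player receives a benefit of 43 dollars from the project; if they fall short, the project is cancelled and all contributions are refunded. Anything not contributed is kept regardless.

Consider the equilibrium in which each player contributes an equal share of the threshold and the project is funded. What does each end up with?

Equal share of the threshold: 65/5 = 13.
At this profile no one gains by cutting their contribution: any cut drops the total below 65, the project is cancelled, contributions are refunded, and the deviator ends with 29, which is less than 29 − 13 + 43 = 59. Contributing more than 13 just wastes the excess. So contributing exactly 13 is a best response.
Each player's payoff: 29 − 13 + 43 = 59.

59 dollars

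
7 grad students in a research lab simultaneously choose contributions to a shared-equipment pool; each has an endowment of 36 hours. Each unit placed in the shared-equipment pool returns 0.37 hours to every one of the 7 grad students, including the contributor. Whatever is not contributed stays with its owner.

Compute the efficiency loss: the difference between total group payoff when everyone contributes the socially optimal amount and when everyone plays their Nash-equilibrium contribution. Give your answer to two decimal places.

The private return per contributed unit is 0.37 < 1, so contributing 0 is dominant for every player. At the Nash equilibrium everyone keeps their 36, and the group total is 7 × 36 = 252.
Each contributed unit returns 2.590 to the group as a whole (0.37 to each of 7 players), which exceeds 1, so the social optimum is full contribution: group total = 2.590 × 252 = 652.68.
Efficiency loss = 652.68 − 252 = 400.68.

400.68 hours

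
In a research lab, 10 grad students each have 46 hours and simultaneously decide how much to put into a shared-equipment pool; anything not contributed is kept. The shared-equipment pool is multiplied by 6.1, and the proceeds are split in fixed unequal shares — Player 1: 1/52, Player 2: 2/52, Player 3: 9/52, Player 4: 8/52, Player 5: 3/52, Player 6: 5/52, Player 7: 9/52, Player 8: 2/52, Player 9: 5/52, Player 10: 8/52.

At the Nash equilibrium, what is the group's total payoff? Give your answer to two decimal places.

For player j, contributing a unit is worthwhile iff 6.1 × (j's share) ≥ 1, i.e. iff j's share is at least 0.1639.
The shares above 0.1639 belong to Player 3 and Player 7, contributing 46 each; the remaining 8 contribute 0. Total contributed: 92.
The shared-equipment pool pays out 6.1 × 92 = 561.20 in total (split across the unequal shares, but the aggregate is all that matters for the group sum).
The 8 free-riders keep 46 each, adding 368. Group total = 368 + 561.20 = 929.20.

929.20 hours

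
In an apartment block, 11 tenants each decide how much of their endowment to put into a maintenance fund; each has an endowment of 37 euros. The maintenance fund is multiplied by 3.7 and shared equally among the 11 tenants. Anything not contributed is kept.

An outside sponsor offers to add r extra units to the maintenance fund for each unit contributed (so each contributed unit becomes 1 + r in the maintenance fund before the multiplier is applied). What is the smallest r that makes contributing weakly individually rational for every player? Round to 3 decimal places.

1.973

With matching at rate r, one contributed unit becomes (1 + r) in the maintenance fund and returns 3.7 × (1 + r) / 11 to the contributor.
Setting this equal to 1: 1 + r = 11/3.7 = 2.9730.
So the minimum matching rate is r = 2.9730 − 1 = 1.973.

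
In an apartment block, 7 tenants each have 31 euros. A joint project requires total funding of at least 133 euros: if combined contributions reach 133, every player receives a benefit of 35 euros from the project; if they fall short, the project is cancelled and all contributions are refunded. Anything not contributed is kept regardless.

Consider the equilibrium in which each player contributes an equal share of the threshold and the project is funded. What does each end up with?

Equal share of the threshold: 133/7 = 19.
At this profile no one gains by cutting their contribution: any cut drops the total below 133, the project is cancelled, contributions are refunded, and the deviator ends with 31, which is less than 31 − 19 + 35 = 47. Contributing more than 19 just wastes the excess. So contributing exactly 19 is a best response.
Each player's payoff: 31 − 19 + 35 = 47.

47 euros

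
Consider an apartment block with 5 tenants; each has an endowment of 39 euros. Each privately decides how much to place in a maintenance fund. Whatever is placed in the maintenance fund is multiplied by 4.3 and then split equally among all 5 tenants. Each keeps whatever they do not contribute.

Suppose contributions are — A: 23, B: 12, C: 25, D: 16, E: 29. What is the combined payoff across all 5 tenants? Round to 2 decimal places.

541.50 euros

Total contributed: 23 + 12 + 25 + 16 + 29 = 105; total kept: 5 × 39 − 105 = 90.
The maintenance fund pays out 4.3 × 105 = 451.50 in aggregate.
Group total = 90 + 451.50 = 541.50.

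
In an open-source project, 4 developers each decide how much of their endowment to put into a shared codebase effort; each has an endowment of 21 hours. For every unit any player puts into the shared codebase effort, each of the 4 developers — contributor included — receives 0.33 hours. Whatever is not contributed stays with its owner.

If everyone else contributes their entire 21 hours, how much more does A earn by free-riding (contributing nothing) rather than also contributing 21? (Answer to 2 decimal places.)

14.07 hours

Switching from a contribution of 21 to 0 lets A keep an extra 21 hours, but lowers the shared codebase effort by 21, which costs A their own share of that drop: 0.33 × 21 = 6.93.
Net gain = 21 − 6.93 = 14.07. The private return per contributed unit (0.33) is below 1, so free-riding is indeed the best response regardless of what the others do.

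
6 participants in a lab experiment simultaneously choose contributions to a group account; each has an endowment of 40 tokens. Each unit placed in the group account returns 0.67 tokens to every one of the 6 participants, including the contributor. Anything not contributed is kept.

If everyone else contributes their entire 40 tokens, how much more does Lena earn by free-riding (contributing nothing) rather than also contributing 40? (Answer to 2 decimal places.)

13.20 tokens

Switching from a contribution of 40 to 0 lets Lena keep an extra 40 tokens, but lowers the group account by 40, which costs Lena their own share of that drop: 0.67 × 40 = 26.80.
Net gain = 40 − 26.80 = 13.20. The private return per contributed unit (0.67) is below 1, so free-riding is indeed the best response regardless of what the others do.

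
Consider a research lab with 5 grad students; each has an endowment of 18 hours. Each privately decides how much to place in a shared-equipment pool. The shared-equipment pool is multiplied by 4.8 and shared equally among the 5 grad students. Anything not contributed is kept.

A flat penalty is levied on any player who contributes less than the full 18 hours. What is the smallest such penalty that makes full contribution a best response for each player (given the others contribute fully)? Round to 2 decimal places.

Given the others contribute fully, the best deviation is to contribute 0 (any partial contribution still incurs the fine and gives up units whose private return 0.9600 is below 1).
Deviating from 18 to 0 saves 18 hours but forfeits the deviator's share of the drop in the shared-equipment pool: 4.8/5 × 18 = 17.28.
So the deviation gain is 18 − 17.28 = 0.72, and the fine must be at least 0.72 hours to wipe it out.

0.72 hours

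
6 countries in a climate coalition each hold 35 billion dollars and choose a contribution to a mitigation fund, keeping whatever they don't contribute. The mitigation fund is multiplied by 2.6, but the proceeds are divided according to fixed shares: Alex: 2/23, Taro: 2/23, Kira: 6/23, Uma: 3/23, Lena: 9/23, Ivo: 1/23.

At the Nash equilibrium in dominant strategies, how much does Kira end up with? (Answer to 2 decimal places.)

58.74 billion dollars

A player with share s gets back 2.6·s per unit contributed, so full contribution is dominant for anyone with s > 1/2.6 = 0.3846 and zero contribution is dominant for anyone below.
The only share above 0.3846 is Lena's 9/23, contributing 35; the remaining 5 contribute 0. Total contributed: 35.
Kira keeps 35 and receives 2.6 × 35 × 6/23 = 23.74 from the mitigation fund, for a payoff of 58.74.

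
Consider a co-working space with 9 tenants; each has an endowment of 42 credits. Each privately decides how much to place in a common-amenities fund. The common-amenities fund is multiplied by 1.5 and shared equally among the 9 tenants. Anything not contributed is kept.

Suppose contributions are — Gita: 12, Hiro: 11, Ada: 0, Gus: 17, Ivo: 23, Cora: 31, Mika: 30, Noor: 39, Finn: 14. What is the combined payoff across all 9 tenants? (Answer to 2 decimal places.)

466.50 credits

Total contributed: 12 + 11 + 0 + 17 + 23 + 31 + 30 + 39 + 14 = 177; total kept: 9 × 42 − 177 = 201.
The common-amenities fund pays out 1.5 × 177 = 265.50 in aggregate.
Group total = 201 + 265.50 = 466.50.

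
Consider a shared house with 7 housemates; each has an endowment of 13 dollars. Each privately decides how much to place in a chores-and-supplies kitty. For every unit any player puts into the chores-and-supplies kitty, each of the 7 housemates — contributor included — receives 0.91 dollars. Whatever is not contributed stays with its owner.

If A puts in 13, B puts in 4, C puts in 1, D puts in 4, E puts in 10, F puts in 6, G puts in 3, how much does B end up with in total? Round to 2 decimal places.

Total contributed: 13 + 4 + 1 + 4 + 10 + 6 + 3 = 41.
Each receives 0.91 × 41 = 37.31 from the chores-and-supplies kitty.
B keeps 13 − 4 = 9, so B's payoff is 9 + 37.31 = 46.31.

46.31 dollars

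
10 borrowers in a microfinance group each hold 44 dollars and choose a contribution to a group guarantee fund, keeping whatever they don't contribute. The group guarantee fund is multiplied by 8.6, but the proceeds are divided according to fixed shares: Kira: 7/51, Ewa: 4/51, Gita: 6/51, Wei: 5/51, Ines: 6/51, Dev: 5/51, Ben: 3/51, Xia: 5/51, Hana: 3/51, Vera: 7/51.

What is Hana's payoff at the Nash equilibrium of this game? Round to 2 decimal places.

133.04 dollars

A player with share s gets back 8.6·s per unit contributed, so full contribution is dominant for anyone with s > 1/8.6 = 0.1163 and zero contribution is dominant for anyone below.
The shares above 0.1163 belong to Kira, Gita, Ines and Vera, contributing 44 each; the remaining 6 contribute 0. Total contributed: 176.
Hana keeps 44 and receives 8.6 × 176 × 3/51 = 89.04 from the group guarantee fund, for a payoff of 133.04.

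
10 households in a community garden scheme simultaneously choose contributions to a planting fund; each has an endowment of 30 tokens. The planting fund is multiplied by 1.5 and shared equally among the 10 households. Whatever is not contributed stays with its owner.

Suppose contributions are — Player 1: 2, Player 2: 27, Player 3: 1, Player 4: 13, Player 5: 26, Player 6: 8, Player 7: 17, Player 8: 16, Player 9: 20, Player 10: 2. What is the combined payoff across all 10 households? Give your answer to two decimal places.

366.00 tokens

Total contributed: 2 + 27 + 1 + 13 + 26 + 8 + 17 + 16 + 20 + 2 = 132; total kept: 10 × 30 − 132 = 168.
The planting fund pays out 1.5 × 132 = 198.00 in aggregate.
Group total = 168 + 198.00 = 366.00.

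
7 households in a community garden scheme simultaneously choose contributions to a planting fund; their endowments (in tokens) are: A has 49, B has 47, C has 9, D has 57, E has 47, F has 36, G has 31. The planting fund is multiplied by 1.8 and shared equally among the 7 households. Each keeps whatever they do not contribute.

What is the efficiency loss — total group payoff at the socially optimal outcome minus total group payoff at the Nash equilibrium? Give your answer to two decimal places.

The private return per contributed unit is 1.8/7 = 0.2571 < 1 for every player regardless of endowment, so the Nash equilibrium is zero contribution and the group total is Σ E_j = 49 + 47 + 9 + 57 + 47 + 36 + 31 = 276.
Each contributed unit returns 1.800 to the group, so the social optimum is full contribution by everyone: group total = 1.800 × 276 = 496.80.
Efficiency loss = (1.800 − 1) × 276 = 220.80.

220.80 tokens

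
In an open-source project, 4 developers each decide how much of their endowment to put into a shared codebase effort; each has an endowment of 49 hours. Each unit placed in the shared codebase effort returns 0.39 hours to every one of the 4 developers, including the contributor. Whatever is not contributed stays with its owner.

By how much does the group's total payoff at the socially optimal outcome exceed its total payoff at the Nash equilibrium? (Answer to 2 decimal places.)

109.76 hours

The private return per contributed unit is 0.39 < 1, so contributing 0 is dominant for every player. At the Nash equilibrium everyone keeps their 49, and the group total is 4 × 49 = 196.
Each contributed unit returns 1.560 to the group as a whole (0.39 to each of 4 players), which exceeds 1, so the social optimum is full contribution: group total = 1.560 × 196 = 305.76.
Efficiency loss = 305.76 − 196 = 109.76.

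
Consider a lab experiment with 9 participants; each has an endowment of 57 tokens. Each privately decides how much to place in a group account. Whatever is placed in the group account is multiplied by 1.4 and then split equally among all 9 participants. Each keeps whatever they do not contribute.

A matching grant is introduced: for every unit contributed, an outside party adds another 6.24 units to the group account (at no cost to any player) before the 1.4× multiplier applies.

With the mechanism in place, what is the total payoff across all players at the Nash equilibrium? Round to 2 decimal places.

The effective private return per unit is now 1.4 × 7.24 / 9 = 1.1262 > 1, so every player's dominant strategy flips to full contribution.
At the Nash equilibrium everyone contributes 57. Group total payoff = 1.4 × 7.24 × 513 = 5199.77.

5199.77 tokens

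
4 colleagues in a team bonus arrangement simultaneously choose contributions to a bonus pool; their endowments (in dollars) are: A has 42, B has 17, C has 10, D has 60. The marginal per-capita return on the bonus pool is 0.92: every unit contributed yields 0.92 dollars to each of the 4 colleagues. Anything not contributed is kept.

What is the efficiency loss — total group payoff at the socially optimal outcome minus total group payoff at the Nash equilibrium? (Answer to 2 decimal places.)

The private return per contributed unit is 0.92 < 1 for everyone, so the Nash equilibrium is zero contribution and the group total is Σ E_j = 42 + 17 + 10 + 60 = 129.
Each contributed unit returns 3.680 to the group, so the social optimum is full contribution by everyone: group total = 3.680 × 129 = 474.72.
Efficiency loss = (3.680 − 1) × 129 = 345.72.

345.72 dollars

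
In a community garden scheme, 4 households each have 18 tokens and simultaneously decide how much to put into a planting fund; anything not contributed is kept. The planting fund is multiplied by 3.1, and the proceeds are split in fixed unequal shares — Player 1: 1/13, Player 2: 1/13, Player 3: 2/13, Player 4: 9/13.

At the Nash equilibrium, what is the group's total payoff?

For player j, contributing a unit is worthwhile iff 3.1 × (j's share) ≥ 1, i.e. iff j's share is at least 0.3226.
Player 4 alone (share 9/13) is above the threshold, contributing 18; the remaining 3 contribute 0. Total contributed: 18.
The planting fund pays out 3.1 × 18 = 55.80 in total (split across the unequal shares, but the aggregate is all that matters for the group sum).
The 3 free-riders keep 18 each, adding 54. Group total = 54 + 55.80 = 109.80.

109.80 tokens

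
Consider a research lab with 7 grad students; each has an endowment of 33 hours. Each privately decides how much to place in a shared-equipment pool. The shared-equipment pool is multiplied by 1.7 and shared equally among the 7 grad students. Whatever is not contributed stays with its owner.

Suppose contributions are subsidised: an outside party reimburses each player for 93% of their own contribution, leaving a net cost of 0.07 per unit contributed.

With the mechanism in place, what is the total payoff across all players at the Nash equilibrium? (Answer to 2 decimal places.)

With the mechanism, a contributed unit returns (1.7/7) / 0.07 = 3.4694 per unit of net cost to the contributor — now above 1 — so contributing fully is weakly dominant for every player.
At the Nash equilibrium everyone contributes 33. Group total payoff = 7 × (33 × 0.93 + 1.7 × 33) = 607.53.

607.53 hours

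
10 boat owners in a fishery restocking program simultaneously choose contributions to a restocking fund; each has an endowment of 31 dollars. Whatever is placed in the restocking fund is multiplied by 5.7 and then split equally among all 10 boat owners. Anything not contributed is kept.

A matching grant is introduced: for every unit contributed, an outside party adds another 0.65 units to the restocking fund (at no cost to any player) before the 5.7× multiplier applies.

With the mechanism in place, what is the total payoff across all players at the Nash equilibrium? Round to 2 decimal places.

The effective private return is 5.7 × 1.65 / 10 = 0.9405, which is still under 1, so the mechanism doesn't change anyone's dominant strategy: zero contribution.
At the Nash equilibrium no one contributes; group total payoff = 10 × 31 = 310.

310.00 dollars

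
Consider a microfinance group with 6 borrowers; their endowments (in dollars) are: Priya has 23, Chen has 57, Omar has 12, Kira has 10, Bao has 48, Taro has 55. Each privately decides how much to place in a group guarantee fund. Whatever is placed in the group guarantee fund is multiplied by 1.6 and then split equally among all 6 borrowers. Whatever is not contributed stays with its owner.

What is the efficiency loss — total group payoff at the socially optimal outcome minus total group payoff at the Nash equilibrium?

The private return per contributed unit is 1.6/6 = 0.2667 < 1 for every player regardless of endowment, so the Nash equilibrium is zero contribution and the group total is Σ E_j = 23 + 57 + 12 + 10 + 48 + 55 = 205.
Each contributed unit returns 1.600 to the group, so the social optimum is full contribution by everyone: group total = 1.600 × 205 = 328.00.
Efficiency loss = (1.600 − 1) × 205 = 123.00.

123.00 dollars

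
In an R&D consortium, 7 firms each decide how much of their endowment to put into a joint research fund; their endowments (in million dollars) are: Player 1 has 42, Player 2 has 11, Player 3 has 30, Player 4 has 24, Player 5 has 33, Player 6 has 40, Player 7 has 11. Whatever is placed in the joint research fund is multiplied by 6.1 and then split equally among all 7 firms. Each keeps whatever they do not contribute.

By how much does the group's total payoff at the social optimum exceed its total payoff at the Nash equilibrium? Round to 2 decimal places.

974.10 million dollars

The private return per contributed unit is 6.1/7 = 0.8714 < 1 for every player regardless of endowment, so the Nash equilibrium is zero contribution and the group total is Σ E_j = 42 + 11 + 30 + 24 + 33 + 40 + 11 = 191.
Each contributed unit returns 6.100 to the group, so the social optimum is full contribution by everyone: group total = 6.100 × 191 = 1165.10.
Efficiency loss = (6.100 − 1) × 191 = 974.10.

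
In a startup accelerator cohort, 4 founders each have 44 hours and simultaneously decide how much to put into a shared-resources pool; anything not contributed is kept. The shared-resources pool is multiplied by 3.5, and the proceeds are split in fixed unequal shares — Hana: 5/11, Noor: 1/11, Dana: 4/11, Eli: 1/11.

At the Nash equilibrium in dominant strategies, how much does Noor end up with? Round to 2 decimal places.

A player with share s gets back 3.5·s per unit contributed, so full contribution is dominant for anyone with s > 1/3.5 = 0.2857 and zero contribution is dominant for anyone below.
The shares above 0.2857 belong to Hana and Dana, contributing 44 each; the remaining 2 contribute 0. Total contributed: 88.
Noor keeps 44 and receives 3.5 × 88 × 1/11 = 28.00 from the shared-resources pool, for a payoff of 72.00.

72.00 hours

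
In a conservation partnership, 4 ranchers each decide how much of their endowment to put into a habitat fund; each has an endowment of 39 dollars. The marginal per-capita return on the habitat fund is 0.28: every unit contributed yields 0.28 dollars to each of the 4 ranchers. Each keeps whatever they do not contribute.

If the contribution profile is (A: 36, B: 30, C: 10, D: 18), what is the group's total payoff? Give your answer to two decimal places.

Total contributed: 36 + 30 + 10 + 18 = 94; total kept: 4 × 39 − 94 = 62.
The habitat fund pays out 0.28 × 4 × 94 = 105.28 in aggregate.
Group total = 62 + 105.28 = 167.28.

167.28 dollars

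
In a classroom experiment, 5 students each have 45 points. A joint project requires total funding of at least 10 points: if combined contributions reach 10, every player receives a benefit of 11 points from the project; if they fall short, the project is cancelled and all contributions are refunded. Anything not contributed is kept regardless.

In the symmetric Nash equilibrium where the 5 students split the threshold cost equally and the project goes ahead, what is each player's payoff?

Equal share of the threshold: 10/5 = 2.
At this profile no one gains by cutting their contribution: any cut drops the total below 10, the project is cancelled, contributions are refunded, and the deviator ends with 45, which is less than 45 − 2 + 11 = 54. Contributing more than 2 just wastes the excess. So contributing exactly 2 is a best response.
Each player's payoff: 45 − 2 + 11 = 54.

54 points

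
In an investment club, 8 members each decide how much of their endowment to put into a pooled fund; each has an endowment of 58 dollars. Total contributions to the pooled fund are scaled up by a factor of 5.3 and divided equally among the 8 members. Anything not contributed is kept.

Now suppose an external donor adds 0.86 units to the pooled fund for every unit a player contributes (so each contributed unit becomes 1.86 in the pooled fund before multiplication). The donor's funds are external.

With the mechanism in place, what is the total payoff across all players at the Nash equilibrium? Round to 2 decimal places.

4574.11 dollars

With the mechanism, a contributed unit returns 5.3 × 1.86 / 8 = 1.2323 per unit of net cost to the contributor — now above 1 — so contributing fully is weakly dominant for every player.
At the Nash equilibrium everyone contributes 58. Group total payoff = 5.3 × 1.86 × 464 = 4574.11.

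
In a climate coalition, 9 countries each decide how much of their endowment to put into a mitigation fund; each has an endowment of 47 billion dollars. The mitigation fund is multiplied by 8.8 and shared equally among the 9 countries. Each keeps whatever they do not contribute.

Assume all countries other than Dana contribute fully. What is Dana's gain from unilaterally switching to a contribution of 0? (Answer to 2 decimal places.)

1.04 billion dollars

Switching from a contribution of 47 to 0 lets Dana keep an extra 47 billion dollars, but lowers the mitigation fund by 47, which costs Dana their own share of that drop: 8.8/9 × 47 = 45.96.
Net gain = 47 − 45.96 = 1.04. The private return per contributed unit (0.9778) is below 1, so free-riding is indeed the best response regardless of what the others do.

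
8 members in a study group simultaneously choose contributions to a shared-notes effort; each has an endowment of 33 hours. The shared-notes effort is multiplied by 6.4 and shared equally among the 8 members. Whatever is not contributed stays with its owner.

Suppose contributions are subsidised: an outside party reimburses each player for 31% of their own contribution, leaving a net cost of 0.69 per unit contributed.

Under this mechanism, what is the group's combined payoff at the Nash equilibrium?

1771.44 hours

Under the mechanism each unit contributed yields (6.4/8) / 0.69 = 1.1594 back to its contributor per unit of net cost, which exceeds 1, making full contribution the dominant choice for everyone.
At the Nash equilibrium everyone contributes 33. Group total payoff = 8 × (33 × 0.31 + 6.4 × 33) = 1771.44.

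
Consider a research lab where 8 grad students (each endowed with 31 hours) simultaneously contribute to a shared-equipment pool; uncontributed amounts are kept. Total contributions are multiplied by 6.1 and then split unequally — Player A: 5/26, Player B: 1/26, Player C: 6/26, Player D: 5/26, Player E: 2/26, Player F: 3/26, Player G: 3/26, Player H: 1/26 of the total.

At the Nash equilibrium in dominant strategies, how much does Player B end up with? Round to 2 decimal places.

For player j, contributing a unit is worthwhile iff 6.1 × (j's share) ≥ 1, i.e. iff j's share is at least 0.1639.
The shares above 0.1639 belong to Player A, Player C and Player D, contributing 31 each; the remaining 5 contribute 0. Total contributed: 93.
Player B keeps 31 and receives 6.1 × 93 × 1/26 = 21.82 from the shared-equipment pool, for a payoff of 52.82.

52.82 hours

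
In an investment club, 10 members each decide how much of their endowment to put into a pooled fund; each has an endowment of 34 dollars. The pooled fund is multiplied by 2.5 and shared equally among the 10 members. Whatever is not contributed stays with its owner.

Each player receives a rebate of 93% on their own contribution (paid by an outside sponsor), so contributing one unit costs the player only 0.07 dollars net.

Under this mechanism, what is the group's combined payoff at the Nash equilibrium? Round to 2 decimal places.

Under the mechanism each unit contributed yields (2.5/10) / 0.07 = 3.5714 back to its contributor per unit of net cost, which exceeds 1, making full contribution the dominant choice for everyone.
At the Nash equilibrium everyone contributes 34. Group total payoff = 10 × (34 × 0.93 + 2.5 × 34) = 1166.20.

1166.20 dollars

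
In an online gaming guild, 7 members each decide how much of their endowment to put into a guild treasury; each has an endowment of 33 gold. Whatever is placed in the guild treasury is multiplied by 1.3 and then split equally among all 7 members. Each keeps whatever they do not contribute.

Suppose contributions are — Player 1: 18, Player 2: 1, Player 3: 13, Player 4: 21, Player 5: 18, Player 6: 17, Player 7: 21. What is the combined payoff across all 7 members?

Total contributed: 18 + 1 + 13 + 21 + 18 + 17 + 21 = 109; total kept: 7 × 33 − 109 = 122.
The guild treasury pays out 1.3 × 109 = 141.70 in aggregate.
Group total = 122 + 141.70 = 263.70.

263.70 gold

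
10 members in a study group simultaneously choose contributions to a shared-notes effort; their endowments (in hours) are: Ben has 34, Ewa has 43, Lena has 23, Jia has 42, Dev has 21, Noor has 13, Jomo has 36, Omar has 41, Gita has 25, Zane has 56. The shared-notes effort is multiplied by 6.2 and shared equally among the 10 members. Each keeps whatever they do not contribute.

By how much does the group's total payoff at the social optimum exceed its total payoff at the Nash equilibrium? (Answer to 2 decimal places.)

1736.80 hours

The private return per contributed unit is 6.2/10 = 0.6200 < 1 for every player regardless of endowment, so the Nash equilibrium is zero contribution and the group total is Σ E_j = 34 + 43 + 23 + 42 + 21 + 13 + 36 + 41 + 25 + 56 = 334.
Each contributed unit returns 6.200 to the group, so the social optimum is full contribution by everyone: group total = 6.200 × 334 = 2070.80.
Efficiency loss = (6.200 − 1) × 334 = 1736.80.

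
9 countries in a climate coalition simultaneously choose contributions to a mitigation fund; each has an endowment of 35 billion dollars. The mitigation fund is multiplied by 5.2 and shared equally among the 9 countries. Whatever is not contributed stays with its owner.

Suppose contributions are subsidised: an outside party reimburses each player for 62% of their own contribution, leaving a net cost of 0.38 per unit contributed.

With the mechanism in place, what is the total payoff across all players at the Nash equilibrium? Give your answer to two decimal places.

Under the mechanism each unit contributed yields (5.2/9) / 0.38 = 1.5205 back to its contributor per unit of net cost, which exceeds 1, making full contribution the dominant choice for everyone.
At the Nash equilibrium everyone contributes 35. Group total payoff = 9 × (35 × 0.62 + 5.2 × 35) = 1833.30.

1833.30 billion dollars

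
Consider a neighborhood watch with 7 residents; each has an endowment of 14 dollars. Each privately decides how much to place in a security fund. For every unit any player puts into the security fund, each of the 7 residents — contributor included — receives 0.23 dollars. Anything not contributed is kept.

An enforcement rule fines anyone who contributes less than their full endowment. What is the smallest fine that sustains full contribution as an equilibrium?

10.78 dollars

Given the others contribute fully, the best deviation is to contribute 0 (any partial contribution still incurs the fine and gives up units whose private return 0.23 is below 1).
Deviating from 14 to 0 saves 14 dollars but forfeits the deviator's share of the drop in the security fund: 0.23 × 14 = 3.22.
So the deviation gain is 14 − 3.22 = 10.78, and the fine must be at least 10.78 dollars to wipe it out.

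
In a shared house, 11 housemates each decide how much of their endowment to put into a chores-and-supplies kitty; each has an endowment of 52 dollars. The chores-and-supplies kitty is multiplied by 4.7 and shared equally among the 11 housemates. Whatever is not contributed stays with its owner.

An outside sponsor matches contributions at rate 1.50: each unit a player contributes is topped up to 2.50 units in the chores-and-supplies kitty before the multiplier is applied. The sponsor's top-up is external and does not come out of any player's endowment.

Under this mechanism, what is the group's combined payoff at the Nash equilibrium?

With the mechanism, a contributed unit returns 4.7 × 2.50 / 11 = 1.0682 per unit of net cost to the contributor — now above 1 — so contributing fully is weakly dominant for every player.
At the Nash equilibrium everyone contributes 52. Group total payoff = 4.7 × 2.50 × 572 = 6721.00.

6721.00 dollars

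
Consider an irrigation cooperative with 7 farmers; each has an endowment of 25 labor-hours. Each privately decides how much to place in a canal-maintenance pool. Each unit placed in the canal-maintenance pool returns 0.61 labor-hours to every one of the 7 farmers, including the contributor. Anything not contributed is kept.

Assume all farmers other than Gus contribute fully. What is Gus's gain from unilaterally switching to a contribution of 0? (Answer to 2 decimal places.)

9.75 labor-hours

Switching from a contribution of 25 to 0 lets Gus keep an extra 25 labor-hours, but lowers the canal-maintenance pool by 25, which costs Gus their own share of that drop: 0.61 × 25 = 15.25.
Net gain = 25 − 15.25 = 9.75. The private return per contributed unit (0.61) is below 1, so free-riding is indeed the best response regardless of what the others do.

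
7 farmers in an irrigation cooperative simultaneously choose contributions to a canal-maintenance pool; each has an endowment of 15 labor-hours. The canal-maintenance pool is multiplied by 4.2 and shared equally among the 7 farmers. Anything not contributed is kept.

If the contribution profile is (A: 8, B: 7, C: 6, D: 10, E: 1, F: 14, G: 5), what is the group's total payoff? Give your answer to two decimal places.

Total contributed: 8 + 7 + 6 + 10 + 1 + 14 + 5 = 51; total kept: 7 × 15 − 51 = 54.
The canal-maintenance pool pays out 4.2 × 51 = 214.20 in aggregate.
Group total = 54 + 214.20 = 268.20.

268.20 labor-hours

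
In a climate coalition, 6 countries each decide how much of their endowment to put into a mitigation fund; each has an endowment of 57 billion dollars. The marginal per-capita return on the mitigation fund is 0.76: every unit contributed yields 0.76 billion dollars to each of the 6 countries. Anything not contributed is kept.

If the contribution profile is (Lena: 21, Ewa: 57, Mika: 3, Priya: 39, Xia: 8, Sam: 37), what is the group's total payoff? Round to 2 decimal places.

Total contributed: 21 + 57 + 3 + 39 + 8 + 37 = 165; total kept: 6 × 57 − 165 = 177.
The mitigation fund pays out 0.76 × 6 × 165 = 752.40 in aggregate.
Group total = 177 + 752.40 = 929.40.

929.40 billion dollars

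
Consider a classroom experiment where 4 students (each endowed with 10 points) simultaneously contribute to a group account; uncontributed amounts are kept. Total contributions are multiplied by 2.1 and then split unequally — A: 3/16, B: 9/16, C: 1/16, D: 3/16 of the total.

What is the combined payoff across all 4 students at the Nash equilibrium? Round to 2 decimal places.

51.00 points

Player j's private return per contributed unit is 2.1 × (j's share). Contributing is weakly dominant for j when that share is at least 1/2.1 = 0.4762, and contributing 0 is dominant otherwise.
Only B (9/16) clears that bar, contributing 10; the remaining 3 contribute 0. Total contributed: 10.
The group account pays out 2.1 × 10 = 21.00 in total (split across the unequal shares, but the aggregate is all that matters for the group sum).
The 3 free-riders keep 10 each, adding 30. Group total = 30 + 21.00 = 51.00.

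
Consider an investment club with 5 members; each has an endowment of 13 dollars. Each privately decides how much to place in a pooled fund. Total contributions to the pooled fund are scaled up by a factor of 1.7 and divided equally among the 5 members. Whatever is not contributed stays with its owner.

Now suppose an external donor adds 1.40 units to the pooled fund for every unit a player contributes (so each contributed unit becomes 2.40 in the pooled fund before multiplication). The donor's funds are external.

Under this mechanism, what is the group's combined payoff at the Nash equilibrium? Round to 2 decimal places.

The effective private return is 1.7 × 2.40 / 5 = 0.8160, which is still under 1, so the mechanism doesn't change anyone's dominant strategy: zero contribution.
At the Nash equilibrium no one contributes; group total payoff = 5 × 13 = 65.

65.00 dollars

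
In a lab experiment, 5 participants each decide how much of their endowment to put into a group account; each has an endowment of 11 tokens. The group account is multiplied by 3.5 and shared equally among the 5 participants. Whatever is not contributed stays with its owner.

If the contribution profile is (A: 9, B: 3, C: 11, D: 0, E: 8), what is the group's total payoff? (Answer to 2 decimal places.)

Total contributed: 9 + 3 + 11 + 0 + 8 = 31; total kept: 5 × 11 − 31 = 24.
The group account pays out 3.5 × 31 = 108.50 in aggregate.
Group total = 24 + 108.50 = 132.50.

132.50 tokens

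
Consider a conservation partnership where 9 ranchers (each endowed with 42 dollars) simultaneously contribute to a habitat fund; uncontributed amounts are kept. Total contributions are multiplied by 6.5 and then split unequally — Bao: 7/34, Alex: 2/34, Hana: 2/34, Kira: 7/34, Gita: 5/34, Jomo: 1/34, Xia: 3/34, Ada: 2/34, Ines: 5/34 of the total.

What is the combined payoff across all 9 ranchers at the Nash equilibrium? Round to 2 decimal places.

For player j, contributing a unit is worthwhile iff 6.5 × (j's share) ≥ 1, i.e. iff j's share is at least 0.1538.
Bao and Kira clear that bar, contributing 42 each; the remaining 7 contribute 0. Total contributed: 84.
The habitat fund pays out 6.5 × 84 = 546.00 in total (split across the unequal shares, but the aggregate is all that matters for the group sum).
The 7 free-riders keep 42 each, adding 294. Group total = 294 + 546.00 = 840.00.

840.00 dollars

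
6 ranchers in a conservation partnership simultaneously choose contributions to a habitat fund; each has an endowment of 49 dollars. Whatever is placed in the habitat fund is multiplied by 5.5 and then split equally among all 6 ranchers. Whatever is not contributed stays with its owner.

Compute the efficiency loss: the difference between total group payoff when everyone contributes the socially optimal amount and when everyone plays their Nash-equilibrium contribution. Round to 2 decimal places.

1323.00 dollars

Each contributed unit returns 5.5/6 = 0.9167 to its contributor — below 1 — so contributing 0 is dominant for every player. At the Nash equilibrium everyone keeps their 49, and the group total is 6 × 49 = 294.
Each contributed unit returns 5.500 to the group as a whole (0.9167 to each of 6 players), which exceeds 1, so the social optimum is full contribution: group total = 5.500 × 294 = 1617.00.
Efficiency loss = 1617.00 − 294 = 1323.00.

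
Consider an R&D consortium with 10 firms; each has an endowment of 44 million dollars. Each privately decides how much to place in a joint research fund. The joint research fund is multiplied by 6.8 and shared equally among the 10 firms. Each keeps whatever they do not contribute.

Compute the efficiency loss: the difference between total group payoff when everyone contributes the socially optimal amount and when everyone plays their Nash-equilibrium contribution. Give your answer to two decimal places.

Each contributed unit returns 6.8/10 = 0.6800 to its contributor — below 1 — so contributing 0 is dominant for every player. At the Nash equilibrium everyone keeps their 44, and the group total is 10 × 44 = 440.
Each contributed unit returns 6.800 to the group as a whole (0.6800 to each of 10 players), which exceeds 1, so the social optimum is full contribution: group total = 6.800 × 440 = 2992.00.
Efficiency loss = 2992.00 − 440 = 2552.00.

2552.00 million dollars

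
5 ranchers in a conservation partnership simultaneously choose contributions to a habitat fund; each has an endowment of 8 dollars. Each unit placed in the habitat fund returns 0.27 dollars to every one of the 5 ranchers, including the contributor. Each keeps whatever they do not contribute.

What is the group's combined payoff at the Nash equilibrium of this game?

40.00 dollars

The private return per contributed unit is 0.27 < 1, so contributing 0 is dominant for every player. At the Nash equilibrium everyone keeps their 8, and the group total is 5 × 8 = 40.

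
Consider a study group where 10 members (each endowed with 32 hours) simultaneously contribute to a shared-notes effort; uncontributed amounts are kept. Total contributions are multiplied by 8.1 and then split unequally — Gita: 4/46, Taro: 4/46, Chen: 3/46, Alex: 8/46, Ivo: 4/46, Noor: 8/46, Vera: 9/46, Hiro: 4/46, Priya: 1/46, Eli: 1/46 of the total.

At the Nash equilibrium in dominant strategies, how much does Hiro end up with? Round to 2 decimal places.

99.62 hours

Each unit j contributes comes back to j as 8.1 × (j's share), so j prefers to contribute only if that share exceeds 1/8.1 = 0.1235; otherwise keeping the unit dominates.
Alex, Noor and Vera are above the threshold, contributing 32 each; the remaining 7 contribute 0. Total contributed: 96.
Hiro keeps 32 and receives 8.1 × 96 × 4/46 = 67.62 from the shared-notes effort, for a payoff of 99.62.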